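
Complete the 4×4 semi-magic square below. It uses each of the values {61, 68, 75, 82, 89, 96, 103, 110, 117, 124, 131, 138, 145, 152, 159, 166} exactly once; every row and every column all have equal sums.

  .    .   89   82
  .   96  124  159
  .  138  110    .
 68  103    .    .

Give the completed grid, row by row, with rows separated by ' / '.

The 16 entries sum to 1816, so each line sums to 1816/4 = 454.
Using row 2: 96 + 124 + 159 + ? → (2,1) = 454 − 379 = 75.
Using column 2: 96 + 138 + 103 + ? → (1,2) = 454 − 337 = 117.
The remaining cell in column 3 is (4,3) = 454 − 323 = 131.
Row 1: 117 + 89 + 82 + ? = 454, so (1,1) = 166.
The remaining cell in row 4 is (4,4) = 454 − 302 = 152.
From column 1, 454 − (166 + 75 + 68) gives (3,1) = 145.
From column 4, 454 − (82 + 159 + 152) gives (3,4) = 61.

166 117 89 82 / 75 96 124 159 / 145 138 110 61 / 68 103 131 152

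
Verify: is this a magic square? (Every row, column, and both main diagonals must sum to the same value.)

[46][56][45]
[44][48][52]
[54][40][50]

Row 1: 46 + 56 + 45 = 147.
Row 2: 44 + 48 + 52 = 144.
Row 3: 54 + 40 + 50 = 144.
Column 1: 46 + 44 + 54 = 144.
Column 2: 56 + 48 + 40 = 144.
Column 3: 45 + 52 + 50 = 147.
Main diagonal: 46 + 48 + 50 = 144.
Anti-diagonal: 45 + 48 + 54 = 147.

No — row 1 sums to 147 but row 2 sums to 144.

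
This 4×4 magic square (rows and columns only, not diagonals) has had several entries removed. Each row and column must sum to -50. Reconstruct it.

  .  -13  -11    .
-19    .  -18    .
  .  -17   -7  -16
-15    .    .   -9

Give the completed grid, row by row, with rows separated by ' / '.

-6 -13 -11 -20 / -19 -8 -18 -5 / -10 -17 -7 -16 / -15 -12 -14 -9

Row 3 needs -50; the known cells sum to -40, so (3,1) = -10.
Column 1 needs -50; the known cells sum to -44, so (1,1) = -6.
The remaining cell in column 3 is (4,3) = -50 − (-36) = -14.
Using row 1: -6 + (-13) + (-11) + ? → (1,4) = -50 − (-30) = -20.
Row 4 needs -50; the known cells sum to -38, so (4,2) = -12.
Column 2 must total -50; the given cells sum to -42, so (2,2) = -8.
Column 4 must total -50; the given cells sum to -45, so (2,4) = -5.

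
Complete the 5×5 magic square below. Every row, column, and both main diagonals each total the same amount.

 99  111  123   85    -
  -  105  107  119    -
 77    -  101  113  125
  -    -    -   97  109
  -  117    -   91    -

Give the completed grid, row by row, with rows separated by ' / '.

99 111 123 85 87 / 93 105 107 119 81 / 77 89 101 113 125 / 121 83 95 97 109 / 115 117 79 91 103

Column 4 is already complete: 85 + 119 + 113 + 97 + 91 = 505, so that is the magic constant.
Row 1 must total 505; the given cells sum to 418, so (1,5) = 87.
Row 3: 77 + 101 + 113 + 125 + ? = 505, so (3,2) = 89.
From column 2, 505 − (111 + 105 + 89 + 117) gives (4,2) = 83.
Main diagonal must total 505; the given cells sum to 402, so (5,5) = 103.
Anti-diagonal must total 505; the given cells sum to 390, so (5,1) = 115.
Row 5: 115 + 117 + 91 + 103 + ? = 505, so (5,3) = 79.
Column 3 needs 505; the known cells sum to 410, so (4,3) = 95.
The remaining cell in column 5 is (2,5) = 505 − 424 = 81.
Row 2 must total 505; the given cells sum to 412, so (2,1) = 93.
Row 4 needs 505; the known cells sum to 384, so (4,1) = 121.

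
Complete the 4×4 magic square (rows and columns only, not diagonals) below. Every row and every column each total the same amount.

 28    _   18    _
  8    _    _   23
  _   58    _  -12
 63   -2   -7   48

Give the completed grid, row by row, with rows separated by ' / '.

Row 4 is already complete: 63 + -2 + -7 + 48 = 102, so that is the magic constant.
Column 1: 28 + 8 + 63 + ? = 102, so (3,1) = 3.
Using column 4: 23 + (-12) + 48 + ? → (1,4) = 102 − 59 = 43.
Using row 1: 28 + 18 + 43 + ? → (1,2) = 102 − 89 = 13.
Row 3 must total 102; the given cells sum to 49, so (3,3) = 53.
Column 2: 13 + 58 + (-2) + ? = 102, so (2,2) = 33.
The remaining cell in column 3 is (2,3) = 102 − 64 = 38.

28 13 18 43 / 8 33 38 23 / 3 58 53 -12 / 63 -2 -7 48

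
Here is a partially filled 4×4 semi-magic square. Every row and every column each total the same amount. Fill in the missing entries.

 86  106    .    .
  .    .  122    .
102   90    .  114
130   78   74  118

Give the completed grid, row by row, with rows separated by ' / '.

86 106 110 98 / 82 126 122 70 / 102 90 94 114 / 130 78 74 118

Row 4 is already complete: 130 + 78 + 74 + 118 = 400, so that is the magic constant.
Using row 3: 102 + 90 + 114 + ? → (3,3) = 400 − 306 = 94.
Column 1 needs 400; the known cells sum to 318, so (2,1) = 82.
Column 2 must total 400; the given cells sum to 274, so (2,2) = 126.
From column 3, 400 − (122 + 94 + 74) gives (1,3) = 110.
Using row 1: 86 + 106 + 110 + ? → (1,4) = 400 − 302 = 98.
The remaining cell in row 2 is (2,4) = 400 − 330 = 70.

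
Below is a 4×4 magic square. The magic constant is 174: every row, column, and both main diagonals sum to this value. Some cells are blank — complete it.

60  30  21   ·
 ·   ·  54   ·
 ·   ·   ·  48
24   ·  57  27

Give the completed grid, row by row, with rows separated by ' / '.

Row 1: 60 + 30 + 21 + ? = 174, so (1,4) = 63.
Row 4 must total 174; the given cells sum to 108, so (4,2) = 66.
Column 3: 21 + 54 + 57 + ? = 174, so (3,3) = 42.
The remaining cell in column 4 is (2,4) = 174 − 138 = 36.
Main diagonal must total 174; the given cells sum to 129, so (2,2) = 45.
Anti-diagonal must total 174; the given cells sum to 141, so (3,2) = 33.
The remaining cell in row 2 is (2,1) = 174 − 135 = 39.
Using row 3: 33 + 42 + 48 + ? → (3,1) = 174 − 123 = 51.

60 30 21 63 / 39 45 54 36 / 51 33 42 48 / 24 66 57 27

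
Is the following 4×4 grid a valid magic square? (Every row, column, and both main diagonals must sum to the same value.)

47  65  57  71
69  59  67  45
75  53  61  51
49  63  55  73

Row 1: 47 + 65 + 57 + 71 = 240.
Row 2: 69 + 59 + 67 + 45 = 240.
Row 3: 75 + 53 + 61 + 51 = 240.
Row 4: 49 + 63 + 55 + 73 = 240.
Column 1: 47 + 69 + 75 + 49 = 240.
Column 2: 65 + 59 + 53 + 63 = 240.
Column 3: 57 + 67 + 61 + 55 = 240.
Column 4: 71 + 45 + 51 + 73 = 240.
Main diagonal: 47 + 59 + 61 + 73 = 240.
Anti-diagonal: 71 + 67 + 53 + 49 = 240.
All lines sum to 240.

Yes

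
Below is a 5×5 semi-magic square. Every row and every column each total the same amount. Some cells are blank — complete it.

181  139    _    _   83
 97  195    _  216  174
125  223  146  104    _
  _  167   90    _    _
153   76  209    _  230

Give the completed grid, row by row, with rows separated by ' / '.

181 139 237 160 83 / 97 195 118 216 174 / 125 223 146 104 202 / 244 167 90 188 111 / 153 76 209 132 230

Column 2 is already complete: 139 + 195 + 223 + 167 + 76 = 800, so that is the magic constant.
The remaining cell in row 2 is (2,3) = 800 − 682 = 118.
The remaining cell in row 3 is (3,5) = 800 − 598 = 202.
Using row 5: 153 + 76 + 209 + 230 + ? → (5,4) = 800 − 668 = 132.
The remaining cell in column 1 is (4,1) = 800 − 556 = 244.
Using column 3: 118 + 146 + 90 + 209 + ? → (1,3) = 800 − 563 = 237.
Using column 5: 83 + 174 + 202 + 230 + ? → (4,5) = 800 − 689 = 111.
Row 1 must total 800; the given cells sum to 640, so (1,4) = 160.
Row 4: 244 + 167 + 90 + 111 + ? = 800, so (4,4) = 188.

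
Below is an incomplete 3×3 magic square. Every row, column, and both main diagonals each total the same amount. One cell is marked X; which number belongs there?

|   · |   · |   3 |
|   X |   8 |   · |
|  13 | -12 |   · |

Anti-diagonal is complete and sums to 24; that is the magic constant.
Row 3: 13 + (-12) + ? = 24, so (3,3) = 23.
The remaining cell in column 2 is (1,2) = 24 − (-4) = 28.
From column 3, 24 − (3 + 23) gives (2,3) = -2.
Main diagonal must total 24; the given cells sum to 31, so (1,1) = -7.
Row 2 needs 24; the known cells sum to 6, so (2,1) = 18.

18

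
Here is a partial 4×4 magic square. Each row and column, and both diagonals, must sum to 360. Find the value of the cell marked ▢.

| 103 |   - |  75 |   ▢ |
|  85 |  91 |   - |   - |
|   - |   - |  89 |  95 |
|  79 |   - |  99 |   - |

101

The remaining cell in column 1 is (3,1) = 360 − 267 = 93.
From column 3, 360 − (75 + 89 + 99) gives (2,3) = 97.
From main diagonal, 360 − (103 + 91 + 89) gives (4,4) = 77.
Using row 2: 85 + 91 + 97 + ? → (2,4) = 360 − 273 = 87.
Row 3 must total 360; the given cells sum to 277, so (3,2) = 83.
Row 4 needs 360; the known cells sum to 255, so (4,2) = 105.
The remaining cell in column 2 is (1,2) = 360 − 279 = 81.
Column 4: 87 + 95 + 77 + ? = 360, so (1,4) = 101.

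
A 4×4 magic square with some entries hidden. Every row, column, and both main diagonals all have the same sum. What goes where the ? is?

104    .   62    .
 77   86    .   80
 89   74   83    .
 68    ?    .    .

Column 1 is complete and sums to 338; that is the magic constant.
From row 2, 338 − (77 + 86 + 80) gives (2,3) = 95.
Row 3 must total 338; the given cells sum to 246, so (3,4) = 92.
Column 3 needs 338; the known cells sum to 240, so (4,3) = 98.
Main diagonal: 104 + 86 + 83 + ? = 338, so (4,4) = 65.
From anti-diagonal, 338 − (95 + 74 + 68) gives (1,4) = 101.
Row 1: 104 + 62 + 101 + ? = 338, so (1,2) = 71.
Row 4 needs 338; the known cells sum to 231, so (4,2) = 107.

107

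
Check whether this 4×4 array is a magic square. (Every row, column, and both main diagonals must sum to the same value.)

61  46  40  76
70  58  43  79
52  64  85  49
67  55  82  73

No — row 3 sums to 250 but row 1 sums to 223.

Row 1: 61 + 46 + 40 + 76 = 223.
Row 2: 70 + 58 + 43 + 79 = 250.
Row 3: 52 + 64 + 85 + 49 = 250.
Row 4: 67 + 55 + 82 + 73 = 277.
Column 1: 61 + 70 + 52 + 67 = 250.
Column 2: 46 + 58 + 64 + 55 = 223.
Column 3: 40 + 43 + 85 + 82 = 250.
Column 4: 76 + 79 + 49 + 73 = 277.
Main diagonal: 61 + 58 + 85 + 73 = 277.
Anti-diagonal: 76 + 43 + 64 + 67 = 250.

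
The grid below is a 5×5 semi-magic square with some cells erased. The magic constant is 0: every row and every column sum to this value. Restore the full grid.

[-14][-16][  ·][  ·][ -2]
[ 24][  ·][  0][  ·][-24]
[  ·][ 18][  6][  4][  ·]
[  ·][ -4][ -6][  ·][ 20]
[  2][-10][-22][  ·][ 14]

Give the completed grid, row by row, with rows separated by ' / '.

-14 -16 22 10 -2 / 24 12 0 -12 -24 / -20 18 6 4 -8 / 8 -4 -6 -18 20 / 2 -10 -22 16 14

Row 5: 2 + (-10) + (-22) + 14 + ? = 0, so (5,4) = 16.
Column 2 needs 0; the known cells sum to -12, so (2,2) = 12.
Column 3 must total 0; the given cells sum to -22, so (1,3) = 22.
From column 5, 0 − (-2 + (-24) + 20 + 14) gives (3,5) = -8.
Using row 1: -14 + (-16) + 22 + (-2) + ? → (1,4) = 0 − (-10) = 10.
Using row 2: 24 + 12 + 0 + (-24) + ? → (2,4) = 0 − 12 = -12.
Row 3 needs 0; the known cells sum to 20, so (3,1) = -20.
The remaining cell in column 1 is (4,1) = 0 − (-8) = 8.
The remaining cell in column 4 is (4,4) = 0 − 18 = -18.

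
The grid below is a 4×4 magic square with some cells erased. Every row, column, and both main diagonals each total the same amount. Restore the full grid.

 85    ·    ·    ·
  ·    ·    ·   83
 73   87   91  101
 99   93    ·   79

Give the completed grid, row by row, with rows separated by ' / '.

85 75 103 89 / 95 97 77 83 / 73 87 91 101 / 99 93 81 79

Row 3 is already complete: 73 + 87 + 91 + 101 = 352, so that is the magic constant.
Row 4 must total 352; the given cells sum to 271, so (4,3) = 81.
The remaining cell in column 1 is (2,1) = 352 − 257 = 95.
From column 4, 352 − (83 + 101 + 79) gives (1,4) = 89.
Main diagonal needs 352; the known cells sum to 255, so (2,2) = 97.
Using anti-diagonal: 89 + 87 + 99 + ? → (2,3) = 352 − 275 = 77.
Column 2 must total 352; the given cells sum to 277, so (1,2) = 75.
Using column 3: 77 + 91 + 81 + ? → (1,3) = 352 − 249 = 103.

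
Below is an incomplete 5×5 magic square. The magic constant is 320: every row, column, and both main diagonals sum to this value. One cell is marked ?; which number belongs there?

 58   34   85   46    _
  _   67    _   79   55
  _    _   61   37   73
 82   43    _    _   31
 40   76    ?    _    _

52

Row 1: 58 + 34 + 85 + 46 + ? = 320, so (1,5) = 97.
From column 2, 320 − (34 + 67 + 43 + 76) gives (3,2) = 100.
From column 5, 320 − (97 + 55 + 73 + 31) gives (5,5) = 64.
From main diagonal, 320 − (58 + 67 + 61 + 64) gives (4,4) = 70.
Row 3: 100 + 61 + 37 + 73 + ? = 320, so (3,1) = 49.
The remaining cell in row 4 is (4,3) = 320 − 226 = 94.
Column 1: 58 + 49 + 82 + 40 + ? = 320, so (2,1) = 91.
Column 4 needs 320; the known cells sum to 232, so (5,4) = 88.
Using row 2: 91 + 67 + 79 + 55 + ? → (2,3) = 320 − 292 = 28.
From row 5, 320 − (40 + 76 + 88 + 64) gives (5,3) = 52.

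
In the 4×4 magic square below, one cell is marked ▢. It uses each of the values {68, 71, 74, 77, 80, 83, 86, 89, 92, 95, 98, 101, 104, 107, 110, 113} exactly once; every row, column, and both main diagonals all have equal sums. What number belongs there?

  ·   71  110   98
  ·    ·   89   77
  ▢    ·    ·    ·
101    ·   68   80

86

The 16 entries sum to 1448, so each line sums to 1448/4 = 362.
The remaining cell in row 1 is (1,1) = 362 − 279 = 83.
Using row 4: 101 + 68 + 80 + ? → (4,2) = 362 − 249 = 113.
Column 3 needs 362; the known cells sum to 267, so (3,3) = 95.
Column 4: 98 + 77 + 80 + ? = 362, so (3,4) = 107.
Using main diagonal: 83 + 95 + 80 + ? → (2,2) = 362 − 258 = 104.
From anti-diagonal, 362 − (98 + 89 + 101) gives (3,2) = 74.
Row 2: 104 + 89 + 77 + ? = 362, so (2,1) = 92.
The remaining cell in row 3 is (3,1) = 362 − 276 = 86.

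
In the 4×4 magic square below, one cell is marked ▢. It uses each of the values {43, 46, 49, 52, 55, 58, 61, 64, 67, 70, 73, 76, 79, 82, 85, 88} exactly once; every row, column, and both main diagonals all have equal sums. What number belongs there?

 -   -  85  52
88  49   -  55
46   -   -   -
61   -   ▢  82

The 16 entries sum to 1048, so each line sums to 1048/4 = 262.
Row 2 needs 262; the known cells sum to 192, so (2,3) = 70.
Column 1 needs 262; the known cells sum to 195, so (1,1) = 67.
Column 4: 52 + 55 + 82 + ? = 262, so (3,4) = 73.
Main diagonal must total 262; the given cells sum to 198, so (3,3) = 64.
Anti-diagonal must total 262; the given cells sum to 183, so (3,2) = 79.
From row 1, 262 − (67 + 85 + 52) gives (1,2) = 58.
From column 2, 262 − (58 + 49 + 79) gives (4,2) = 76.
Column 3 needs 262; the known cells sum to 219, so (4,3) = 43.

43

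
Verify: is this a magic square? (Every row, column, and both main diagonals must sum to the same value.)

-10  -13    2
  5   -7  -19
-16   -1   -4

Row 1: -10 + (-13) + 2 = -21.
Row 2: 5 + (-7) + (-19) = -21.
Row 3: -16 + (-1) + (-4) = -21.
Column 1: -10 + 5 + (-16) = -21.
Column 2: -13 + (-7) + (-1) = -21.
Column 3: 2 + (-19) + (-4) = -21.
Main diagonal: -10 + (-7) + (-4) = -21.
Anti-diagonal: 2 + (-7) + (-16) = -21.
All lines sum to -21.

Yes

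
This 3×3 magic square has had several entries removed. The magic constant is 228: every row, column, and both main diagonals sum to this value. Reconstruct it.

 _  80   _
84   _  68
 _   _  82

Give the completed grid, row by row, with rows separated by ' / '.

70 80 78 / 84 76 68 / 74 72 82

From row 2, 228 − (84 + 68) gives (2,2) = 76.
From column 2, 228 − (80 + 76) gives (3,2) = 72.
The remaining cell in column 3 is (1,3) = 228 − 150 = 78.
From main diagonal, 228 − (76 + 82) gives (1,1) = 70.
Anti-diagonal must total 228; the given cells sum to 154, so (3,1) = 74.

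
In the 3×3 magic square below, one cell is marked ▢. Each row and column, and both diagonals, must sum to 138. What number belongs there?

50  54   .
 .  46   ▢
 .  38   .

62

Using row 1: 50 + 54 + ? → (1,3) = 138 − 104 = 34.
The remaining cell in main diagonal is (3,3) = 138 − 96 = 42.
Anti-diagonal needs 138; the known cells sum to 80, so (3,1) = 58.
Column 1: 50 + 58 + ? = 138, so (2,1) = 30.
From column 3, 138 − (34 + 42) gives (2,3) = 62.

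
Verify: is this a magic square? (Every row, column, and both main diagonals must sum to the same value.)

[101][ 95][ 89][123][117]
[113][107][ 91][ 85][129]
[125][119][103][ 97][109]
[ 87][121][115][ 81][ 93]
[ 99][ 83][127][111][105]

No — column 4 sums to 497 but anti-diagonal sums to 525.

Row 1: 101 + 95 + 89 + 123 + 117 = 525.
Row 2: 113 + 107 + 91 + 85 + 129 = 525.
Row 3: 125 + 119 + 103 + 97 + 109 = 553.
Row 4: 87 + 121 + 115 + 81 + 93 = 497.
Row 5: 99 + 83 + 127 + 111 + 105 = 525.
Column 1: 101 + 113 + 125 + 87 + 99 = 525.
Column 2: 95 + 107 + 119 + 121 + 83 = 525.
Column 3: 89 + 91 + 103 + 115 + 127 = 525.
Column 4: 123 + 85 + 97 + 81 + 111 = 497.
Column 5: 117 + 129 + 109 + 93 + 105 = 553.
Main diagonal: 101 + 107 + 103 + 81 + 105 = 497.
Anti-diagonal: 117 + 85 + 103 + 121 + 99 = 525.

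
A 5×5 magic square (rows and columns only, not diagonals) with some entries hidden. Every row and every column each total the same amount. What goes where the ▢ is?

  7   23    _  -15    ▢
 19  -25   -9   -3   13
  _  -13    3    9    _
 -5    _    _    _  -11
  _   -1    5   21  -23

1

Row 2 is complete and sums to -5; that is the magic constant.
From row 5, -5 − (-1 + 5 + 21 + (-23)) gives (5,1) = -7.
Column 1 must total -5; the given cells sum to 14, so (3,1) = -19.
Column 2: 23 + (-25) + (-13) + (-1) + ? = -5, so (4,2) = 11.
Column 4 must total -5; the given cells sum to 12, so (4,4) = -17.
Using row 3: -19 + (-13) + 3 + 9 + ? → (3,5) = -5 − (-20) = 15.
From row 4, -5 − (-5 + 11 + (-17) + (-11)) gives (4,3) = 17.
Column 3: -9 + 3 + 17 + 5 + ? = -5, so (1,3) = -21.
The remaining cell in column 5 is (1,5) = -5 − (-6) = 1.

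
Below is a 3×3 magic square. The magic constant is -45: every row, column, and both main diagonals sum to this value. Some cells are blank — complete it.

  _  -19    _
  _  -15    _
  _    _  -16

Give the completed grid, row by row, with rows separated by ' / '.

-14 -19 -12 / -13 -15 -17 / -18 -11 -16

Column 2: -19 + (-15) + ? = -45, so (3,2) = -11.
The remaining cell in main diagonal is (1,1) = -45 − (-31) = -14.
Row 1: -14 + (-19) + ? = -45, so (1,3) = -12.
From row 3, -45 − (-11 + (-16)) gives (3,1) = -18.
From column 1, -45 − (-14 + (-18)) gives (2,1) = -13.
From column 3, -45 − (-12 + (-16)) gives (2,3) = -17.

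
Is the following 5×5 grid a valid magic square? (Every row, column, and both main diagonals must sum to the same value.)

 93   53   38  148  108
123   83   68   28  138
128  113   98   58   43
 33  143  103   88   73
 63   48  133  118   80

No — row 5 sums to 442 but column 1 sums to 440.

Row 1: 93 + 53 + 38 + 148 + 108 = 440.
Row 2: 123 + 83 + 68 + 28 + 138 = 440.
Row 3: 128 + 113 + 98 + 58 + 43 = 440.
Row 4: 33 + 143 + 103 + 88 + 73 = 440.
Row 5: 63 + 48 + 133 + 118 + 80 = 442.
Column 1: 93 + 123 + 128 + 33 + 63 = 440.
Column 2: 53 + 83 + 113 + 143 + 48 = 440.
Column 3: 38 + 68 + 98 + 103 + 133 = 440.
Column 4: 148 + 28 + 58 + 88 + 118 = 440.
Column 5: 108 + 138 + 43 + 73 + 80 = 442.
Main diagonal: 93 + 83 + 98 + 88 + 80 = 442.
Anti-diagonal: 108 + 28 + 98 + 143 + 63 = 440.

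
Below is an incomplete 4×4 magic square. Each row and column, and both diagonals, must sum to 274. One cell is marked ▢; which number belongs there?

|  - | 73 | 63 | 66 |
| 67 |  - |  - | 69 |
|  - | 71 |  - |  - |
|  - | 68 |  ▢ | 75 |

70

Row 1 must total 274; the given cells sum to 202, so (1,1) = 72.
Column 2 must total 274; the given cells sum to 212, so (2,2) = 62.
Using column 4: 66 + 69 + 75 + ? → (3,4) = 274 − 210 = 64.
Main diagonal needs 274; the known cells sum to 209, so (3,3) = 65.
Row 2 must total 274; the given cells sum to 198, so (2,3) = 76.
Row 3 must total 274; the given cells sum to 200, so (3,1) = 74.
Using column 1: 72 + 67 + 74 + ? → (4,1) = 274 − 213 = 61.
Column 3 needs 274; the known cells sum to 204, so (4,3) = 70.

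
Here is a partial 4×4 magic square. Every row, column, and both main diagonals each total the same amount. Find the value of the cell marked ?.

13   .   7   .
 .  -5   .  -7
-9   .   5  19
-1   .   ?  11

-3

Main diagonal is complete and sums to 24; that is the magic constant.
Using row 3: -9 + 5 + 19 + ? → (3,2) = 24 − 15 = 9.
Using column 1: 13 + (-9) + (-1) + ? → (2,1) = 24 − 3 = 21.
Column 4: -7 + 19 + 11 + ? = 24, so (1,4) = 1.
Anti-diagonal must total 24; the given cells sum to 9, so (2,3) = 15.
The remaining cell in row 1 is (1,2) = 24 − 21 = 3.
Column 2 needs 24; the known cells sum to 7, so (4,2) = 17.
From column 3, 24 − (7 + 15 + 5) gives (4,3) = -3.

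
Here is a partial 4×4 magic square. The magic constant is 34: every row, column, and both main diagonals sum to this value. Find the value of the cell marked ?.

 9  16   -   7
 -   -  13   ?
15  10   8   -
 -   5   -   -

12

From row 1, 34 − (9 + 16 + 7) gives (1,3) = 2.
The remaining cell in row 3 is (3,4) = 34 − 33 = 1.
Using column 2: 16 + 10 + 5 + ? → (2,2) = 34 − 31 = 3.
Column 3: 2 + 13 + 8 + ? = 34, so (4,3) = 11.
Main diagonal must total 34; the given cells sum to 20, so (4,4) = 14.
Anti-diagonal: 7 + 13 + 10 + ? = 34, so (4,1) = 4.
Column 1 needs 34; the known cells sum to 28, so (2,1) = 6.
Using column 4: 7 + 1 + 14 + ? → (2,4) = 34 − 22 = 12.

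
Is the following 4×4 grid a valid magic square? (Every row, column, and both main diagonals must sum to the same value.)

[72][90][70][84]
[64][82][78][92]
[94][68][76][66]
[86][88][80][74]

Row 1: 72 + 90 + 70 + 84 = 316.
Row 2: 64 + 82 + 78 + 92 = 316.
Row 3: 94 + 68 + 76 + 66 = 304.
Row 4: 86 + 88 + 80 + 74 = 328.
Column 1: 72 + 64 + 94 + 86 = 316.
Column 2: 90 + 82 + 68 + 88 = 328.
Column 3: 70 + 78 + 76 + 80 = 304.
Column 4: 84 + 92 + 66 + 74 = 316.
Main diagonal: 72 + 82 + 76 + 74 = 304.
Anti-diagonal: 84 + 78 + 68 + 86 = 316.

No — column 2 sums to 328 but column 4 sums to 316.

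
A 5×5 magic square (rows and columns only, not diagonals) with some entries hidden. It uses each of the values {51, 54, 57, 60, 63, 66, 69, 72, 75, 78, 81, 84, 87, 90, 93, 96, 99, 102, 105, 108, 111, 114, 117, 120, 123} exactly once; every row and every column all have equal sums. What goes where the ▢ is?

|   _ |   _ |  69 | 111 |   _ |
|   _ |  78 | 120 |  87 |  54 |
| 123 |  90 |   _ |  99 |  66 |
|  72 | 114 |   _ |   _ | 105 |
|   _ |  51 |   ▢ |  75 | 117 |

The 25 entries sum to 2175, so each line sums to 2175/5 = 435.
Using row 2: 78 + 120 + 87 + 54 + ? → (2,1) = 435 − 339 = 96.
Row 3: 123 + 90 + 99 + 66 + ? = 435, so (3,3) = 57.
Column 2 must total 435; the given cells sum to 333, so (1,2) = 102.
Column 4 must total 435; the given cells sum to 372, so (4,4) = 63.
Column 5 needs 435; the known cells sum to 342, so (1,5) = 93.
From row 1, 435 − (102 + 69 + 111 + 93) gives (1,1) = 60.
Row 4 needs 435; the known cells sum to 354, so (4,3) = 81.
Using column 1: 60 + 96 + 123 + 72 + ? → (5,1) = 435 − 351 = 84.
Column 3 must total 435; the given cells sum to 327, so (5,3) = 108.

108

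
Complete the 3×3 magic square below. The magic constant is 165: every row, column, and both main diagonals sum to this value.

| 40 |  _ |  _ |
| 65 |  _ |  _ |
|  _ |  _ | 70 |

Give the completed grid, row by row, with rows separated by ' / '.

40 75 50 / 65 55 45 / 60 35 70

Using column 1: 40 + 65 + ? → (3,1) = 165 − 105 = 60.
The remaining cell in main diagonal is (2,2) = 165 − 110 = 55.
Using anti-diagonal: 55 + 60 + ? → (1,3) = 165 − 115 = 50.
The remaining cell in row 1 is (1,2) = 165 − 90 = 75.
Row 2 needs 165; the known cells sum to 120, so (2,3) = 45.
From row 3, 165 − (60 + 70) gives (3,2) = 35.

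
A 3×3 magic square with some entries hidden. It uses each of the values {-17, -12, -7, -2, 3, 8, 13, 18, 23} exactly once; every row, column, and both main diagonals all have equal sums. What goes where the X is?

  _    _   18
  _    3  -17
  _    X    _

13

The 9 entries sum to 27, so each line sums to 27/3 = 9.
Row 2 needs 9; the known cells sum to -14, so (2,1) = 23.
The remaining cell in column 3 is (3,3) = 9 − 1 = 8.
Main diagonal: 3 + 8 + ? = 9, so (1,1) = -2.
Anti-diagonal: 18 + 3 + ? = 9, so (3,1) = -12.
Row 1 needs 9; the known cells sum to 16, so (1,2) = -7.
Row 3 must total 9; the given cells sum to -4, so (3,2) = 13.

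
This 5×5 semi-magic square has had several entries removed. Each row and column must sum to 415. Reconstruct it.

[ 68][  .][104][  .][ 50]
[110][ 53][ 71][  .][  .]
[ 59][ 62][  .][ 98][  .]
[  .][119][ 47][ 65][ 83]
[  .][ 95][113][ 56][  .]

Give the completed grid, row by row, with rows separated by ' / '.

Using row 4: 119 + 47 + 65 + 83 + ? → (4,1) = 415 − 314 = 101.
Column 1 must total 415; the given cells sum to 338, so (5,1) = 77.
Column 2: 53 + 62 + 119 + 95 + ? = 415, so (1,2) = 86.
Column 3 needs 415; the known cells sum to 335, so (3,3) = 80.
Row 1 must total 415; the given cells sum to 308, so (1,4) = 107.
Row 3: 59 + 62 + 80 + 98 + ? = 415, so (3,5) = 116.
Row 5: 77 + 95 + 113 + 56 + ? = 415, so (5,5) = 74.
Column 4: 107 + 98 + 65 + 56 + ? = 415, so (2,4) = 89.
The remaining cell in column 5 is (2,5) = 415 − 323 = 92.

68 86 104 107 50 / 110 53 71 89 92 / 59 62 80 98 116 / 101 119 47 65 83 / 77 95 113 56 74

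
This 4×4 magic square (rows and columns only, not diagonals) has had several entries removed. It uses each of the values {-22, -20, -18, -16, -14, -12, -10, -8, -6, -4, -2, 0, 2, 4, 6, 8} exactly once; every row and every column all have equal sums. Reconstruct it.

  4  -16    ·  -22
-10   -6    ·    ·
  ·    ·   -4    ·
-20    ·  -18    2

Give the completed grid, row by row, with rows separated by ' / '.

The 16 entries sum to -112, so each line sums to -112/4 = -28.
Row 1 needs -28; the known cells sum to -34, so (1,3) = 6.
Row 4: -20 + (-18) + 2 + ? = -28, so (4,2) = 8.
The remaining cell in column 1 is (3,1) = -28 − (-26) = -2.
From column 2, -28 − (-16 + (-6) + 8) gives (3,2) = -14.
From column 3, -28 − (6 + (-4) + (-18)) gives (2,3) = -12.
Row 2 needs -28; the known cells sum to -28, so (2,4) = 0.
The remaining cell in row 3 is (3,4) = -28 − (-20) = -8.

4 -16 6 -22 / -10 -6 -12 0 / -2 -14 -4 -8 / -20 8 -18 2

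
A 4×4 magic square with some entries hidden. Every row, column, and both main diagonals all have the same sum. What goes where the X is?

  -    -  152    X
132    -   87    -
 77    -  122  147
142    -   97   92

Column 3 is complete and sums to 458; that is the magic constant.
Row 3 must total 458; the given cells sum to 346, so (3,2) = 112.
Using row 4: 142 + 97 + 92 + ? → (4,2) = 458 − 331 = 127.
Column 1 must total 458; the given cells sum to 351, so (1,1) = 107.
Main diagonal must total 458; the given cells sum to 321, so (2,2) = 137.
The remaining cell in anti-diagonal is (1,4) = 458 − 341 = 117.

117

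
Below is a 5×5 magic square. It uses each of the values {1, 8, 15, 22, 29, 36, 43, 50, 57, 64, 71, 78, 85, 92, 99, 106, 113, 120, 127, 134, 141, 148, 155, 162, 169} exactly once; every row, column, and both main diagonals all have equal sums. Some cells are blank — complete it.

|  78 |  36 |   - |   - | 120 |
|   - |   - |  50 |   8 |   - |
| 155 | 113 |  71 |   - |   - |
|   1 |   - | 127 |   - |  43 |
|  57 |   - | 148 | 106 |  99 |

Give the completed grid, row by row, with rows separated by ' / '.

The 25 entries sum to 2125, so each line sums to 2125/5 = 425.
The remaining cell in row 5 is (5,2) = 425 − 410 = 15.
Column 1 must total 425; the given cells sum to 291, so (2,1) = 134.
Column 3: 50 + 71 + 127 + 148 + ? = 425, so (1,3) = 29.
The remaining cell in anti-diagonal is (4,2) = 425 − 256 = 169.
From row 1, 425 − (78 + 36 + 29 + 120) gives (1,4) = 162.
The remaining cell in row 4 is (4,4) = 425 − 340 = 85.
From column 2, 425 − (36 + 113 + 169 + 15) gives (2,2) = 92.
Column 4 needs 425; the known cells sum to 361, so (3,4) = 64.
The remaining cell in row 2 is (2,5) = 425 − 284 = 141.
Row 3 needs 425; the known cells sum to 403, so (3,5) = 22.

78 36 29 162 120 / 134 92 50 8 141 / 155 113 71 64 22 / 1 169 127 85 43 / 57 15 148 106 99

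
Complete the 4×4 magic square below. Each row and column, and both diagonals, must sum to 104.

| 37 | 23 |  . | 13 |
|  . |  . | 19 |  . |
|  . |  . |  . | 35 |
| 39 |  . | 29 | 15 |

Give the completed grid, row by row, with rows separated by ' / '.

37 23 31 13 / 17 27 19 41 / 11 33 25 35 / 39 21 29 15

From row 1, 104 − (37 + 23 + 13) gives (1,3) = 31.
Row 4 needs 104; the known cells sum to 83, so (4,2) = 21.
Column 3 needs 104; the known cells sum to 79, so (3,3) = 25.
The remaining cell in column 4 is (2,4) = 104 − 63 = 41.
The remaining cell in main diagonal is (2,2) = 104 − 77 = 27.
Anti-diagonal must total 104; the given cells sum to 71, so (3,2) = 33.
From row 2, 104 − (27 + 19 + 41) gives (2,1) = 17.
The remaining cell in row 3 is (3,1) = 104 − 93 = 11.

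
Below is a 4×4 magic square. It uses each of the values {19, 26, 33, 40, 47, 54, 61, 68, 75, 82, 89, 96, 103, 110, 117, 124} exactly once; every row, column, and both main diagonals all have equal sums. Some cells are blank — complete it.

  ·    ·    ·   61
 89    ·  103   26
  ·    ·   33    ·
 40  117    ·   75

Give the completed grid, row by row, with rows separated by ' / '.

110 19 96 61 / 89 68 103 26 / 47 82 33 124 / 40 117 54 75

The 16 entries sum to 1144, so each line sums to 1144/4 = 286.
From row 2, 286 − (89 + 103 + 26) gives (2,2) = 68.
The remaining cell in row 4 is (4,3) = 286 − 232 = 54.
From column 3, 286 − (103 + 33 + 54) gives (1,3) = 96.
Using column 4: 61 + 26 + 75 + ? → (3,4) = 286 − 162 = 124.
Main diagonal must total 286; the given cells sum to 176, so (1,1) = 110.
Anti-diagonal must total 286; the given cells sum to 204, so (3,2) = 82.
Row 1: 110 + 96 + 61 + ? = 286, so (1,2) = 19.
Row 3: 82 + 33 + 124 + ? = 286, so (3,1) = 47.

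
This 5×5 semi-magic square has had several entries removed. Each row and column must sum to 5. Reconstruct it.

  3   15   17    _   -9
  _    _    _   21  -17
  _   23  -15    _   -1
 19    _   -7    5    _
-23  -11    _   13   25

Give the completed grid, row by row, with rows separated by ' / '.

Row 1: 3 + 15 + 17 + (-9) + ? = 5, so (1,4) = -21.
Row 5 needs 5; the known cells sum to 4, so (5,3) = 1.
Column 3 needs 5; the known cells sum to -4, so (2,3) = 9.
Column 4 needs 5; the known cells sum to 18, so (3,4) = -13.
Using column 5: -9 + (-17) + (-1) + 25 + ? → (4,5) = 5 − (-2) = 7.
The remaining cell in row 3 is (3,1) = 5 − (-6) = 11.
Row 4 must total 5; the given cells sum to 24, so (4,2) = -19.
The remaining cell in column 1 is (2,1) = 5 − 10 = -5.
From column 2, 5 − (15 + 23 + (-19) + (-11)) gives (2,2) = -3.

3 15 17 -21 -9 / -5 -3 9 21 -17 / 11 23 -15 -13 -1 / 19 -19 -7 5 7 / -23 -11 1 13 25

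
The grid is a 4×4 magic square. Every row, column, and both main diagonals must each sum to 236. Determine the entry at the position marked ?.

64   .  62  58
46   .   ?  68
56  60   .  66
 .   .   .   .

48

From row 1, 236 − (64 + 62 + 58) gives (1,2) = 52.
The remaining cell in row 3 is (3,3) = 236 − 182 = 54.
Column 1: 64 + 46 + 56 + ? = 236, so (4,1) = 70.
Column 4 needs 236; the known cells sum to 192, so (4,4) = 44.
From main diagonal, 236 − (64 + 54 + 44) gives (2,2) = 74.
The remaining cell in anti-diagonal is (2,3) = 236 − 188 = 48.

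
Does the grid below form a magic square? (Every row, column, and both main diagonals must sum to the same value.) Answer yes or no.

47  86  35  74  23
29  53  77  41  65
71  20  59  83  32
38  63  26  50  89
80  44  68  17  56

Row 1: 47 + 86 + 35 + 74 + 23 = 265.
Row 2: 29 + 53 + 77 + 41 + 65 = 265.
Row 3: 71 + 20 + 59 + 83 + 32 = 265.
Row 4: 38 + 63 + 26 + 50 + 89 = 266.
Row 5: 80 + 44 + 68 + 17 + 56 = 265.
Column 1: 47 + 29 + 71 + 38 + 80 = 265.
Column 2: 86 + 53 + 20 + 63 + 44 = 266.
Column 3: 35 + 77 + 59 + 26 + 68 = 265.
Column 4: 74 + 41 + 83 + 50 + 17 = 265.
Column 5: 23 + 65 + 32 + 89 + 56 = 265.
Main diagonal: 47 + 53 + 59 + 50 + 56 = 265.
Anti-diagonal: 23 + 41 + 59 + 63 + 80 = 266.

No — column 2 sums to 266 but column 5 sums to 265.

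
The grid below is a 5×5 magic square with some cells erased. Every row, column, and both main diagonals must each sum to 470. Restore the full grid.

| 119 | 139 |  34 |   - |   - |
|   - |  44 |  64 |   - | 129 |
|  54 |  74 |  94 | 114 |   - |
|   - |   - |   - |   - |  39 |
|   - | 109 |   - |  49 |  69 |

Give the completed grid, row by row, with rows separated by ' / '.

119 139 34 79 99 / 149 44 64 84 129 / 54 74 94 114 134 / 59 104 124 144 39 / 89 109 154 49 69

Row 3: 54 + 74 + 94 + 114 + ? = 470, so (3,5) = 134.
Column 2 needs 470; the known cells sum to 366, so (4,2) = 104.
Using column 5: 129 + 134 + 39 + 69 + ? → (1,5) = 470 − 371 = 99.
Main diagonal: 119 + 44 + 94 + 69 + ? = 470, so (4,4) = 144.
Row 1 needs 470; the known cells sum to 391, so (1,4) = 79.
Column 4 needs 470; the known cells sum to 386, so (2,4) = 84.
Anti-diagonal must total 470; the given cells sum to 381, so (5,1) = 89.
From row 2, 470 − (44 + 64 + 84 + 129) gives (2,1) = 149.
Row 5 needs 470; the known cells sum to 316, so (5,3) = 154.
Column 1: 119 + 149 + 54 + 89 + ? = 470, so (4,1) = 59.
Column 3 must total 470; the given cells sum to 346, so (4,3) = 124.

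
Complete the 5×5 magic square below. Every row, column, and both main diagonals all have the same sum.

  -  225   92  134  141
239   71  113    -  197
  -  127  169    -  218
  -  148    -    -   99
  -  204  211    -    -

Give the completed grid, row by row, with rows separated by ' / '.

Column 2 is already complete: 225 + 71 + 127 + 148 + 204 = 775, so that is the magic constant.
Using row 1: 225 + 92 + 134 + 141 + ? → (1,1) = 775 − 592 = 183.
Row 2 needs 775; the known cells sum to 620, so (2,4) = 155.
From column 3, 775 − (92 + 113 + 169 + 211) gives (4,3) = 190.
Using column 5: 141 + 197 + 218 + 99 + ? → (5,5) = 775 − 655 = 120.
From main diagonal, 775 − (183 + 71 + 169 + 120) gives (4,4) = 232.
Anti-diagonal needs 775; the known cells sum to 613, so (5,1) = 162.
Row 4 must total 775; the given cells sum to 669, so (4,1) = 106.
Using row 5: 162 + 204 + 211 + 120 + ? → (5,4) = 775 − 697 = 78.
From column 1, 775 − (183 + 239 + 106 + 162) gives (3,1) = 85.
The remaining cell in column 4 is (3,4) = 775 − 599 = 176.

183 225 92 134 141 / 239 71 113 155 197 / 85 127 169 176 218 / 106 148 190 232 99 / 162 204 211 78 120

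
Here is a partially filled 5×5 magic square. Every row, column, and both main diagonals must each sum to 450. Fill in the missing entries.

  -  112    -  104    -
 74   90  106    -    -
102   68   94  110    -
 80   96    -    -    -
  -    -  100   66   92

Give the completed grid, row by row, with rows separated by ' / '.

From row 3, 450 − (102 + 68 + 94 + 110) gives (3,5) = 76.
Column 2 needs 450; the known cells sum to 366, so (5,2) = 84.
Row 5 needs 450; the known cells sum to 342, so (5,1) = 108.
Column 1 needs 450; the known cells sum to 364, so (1,1) = 86.
The remaining cell in main diagonal is (4,4) = 450 − 362 = 88.
From column 4, 450 − (104 + 110 + 88 + 66) gives (2,4) = 82.
The remaining cell in anti-diagonal is (1,5) = 450 − 380 = 70.
From row 1, 450 − (86 + 112 + 104 + 70) gives (1,3) = 78.
From row 2, 450 − (74 + 90 + 106 + 82) gives (2,5) = 98.
Using column 3: 78 + 106 + 94 + 100 + ? → (4,3) = 450 − 378 = 72.
Column 5 must total 450; the given cells sum to 336, so (4,5) = 114.

86 112 78 104 70 / 74 90 106 82 98 / 102 68 94 110 76 / 80 96 72 88 114 / 108 84 100 66 92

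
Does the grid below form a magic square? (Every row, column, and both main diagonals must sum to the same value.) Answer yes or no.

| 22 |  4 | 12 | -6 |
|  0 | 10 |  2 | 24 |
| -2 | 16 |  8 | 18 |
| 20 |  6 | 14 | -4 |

Row 1: 22 + 4 + 12 + (-6) = 32.
Row 2: 0 + 10 + 2 + 24 = 36.
Row 3: -2 + 16 + 8 + 18 = 40.
Row 4: 20 + 6 + 14 + (-4) = 36.
Column 1: 22 + 0 + (-2) + 20 = 40.
Column 2: 4 + 10 + 16 + 6 = 36.
Column 3: 12 + 2 + 8 + 14 = 36.
Column 4: -6 + 24 + 18 + (-4) = 32.
Main diagonal: 22 + 10 + 8 + (-4) = 36.
Anti-diagonal: -6 + 2 + 16 + 20 = 32.

No — column 4 sums to 32 but main diagonal sums to 36.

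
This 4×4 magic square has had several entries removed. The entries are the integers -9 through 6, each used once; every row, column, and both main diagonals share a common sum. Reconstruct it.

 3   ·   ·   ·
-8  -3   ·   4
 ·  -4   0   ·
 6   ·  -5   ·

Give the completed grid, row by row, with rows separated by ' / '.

3 2 -2 -9 / -8 -3 1 4 / -7 -4 0 5 / 6 -1 -5 -6

The entries are -9 through 6, which sum to -24, so each line sums to -24/4 = -6.
Using row 2: -8 + (-3) + 4 + ? → (2,3) = -6 − (-7) = 1.
The remaining cell in column 1 is (3,1) = -6 − 1 = -7.
Using column 3: 1 + 0 + (-5) + ? → (1,3) = -6 − (-4) = -2.
Main diagonal needs -6; the known cells sum to 0, so (4,4) = -6.
Anti-diagonal must total -6; the given cells sum to 3, so (1,4) = -9.
Row 1 must total -6; the given cells sum to -8, so (1,2) = 2.
Row 3: -7 + (-4) + 0 + ? = -6, so (3,4) = 5.
Row 4 needs -6; the known cells sum to -5, so (4,2) = -1.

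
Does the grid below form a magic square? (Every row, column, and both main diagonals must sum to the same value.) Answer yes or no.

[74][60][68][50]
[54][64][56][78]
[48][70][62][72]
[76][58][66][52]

Row 1: 74 + 60 + 68 + 50 = 252.
Row 2: 54 + 64 + 56 + 78 = 252.
Row 3: 48 + 70 + 62 + 72 = 252.
Row 4: 76 + 58 + 66 + 52 = 252.
Column 1: 74 + 54 + 48 + 76 = 252.
Column 2: 60 + 64 + 70 + 58 = 252.
Column 3: 68 + 56 + 62 + 66 = 252.
Column 4: 50 + 78 + 72 + 52 = 252.
Main diagonal: 74 + 64 + 62 + 52 = 252.
Anti-diagonal: 50 + 56 + 70 + 76 = 252.
All lines sum to 252.

Yes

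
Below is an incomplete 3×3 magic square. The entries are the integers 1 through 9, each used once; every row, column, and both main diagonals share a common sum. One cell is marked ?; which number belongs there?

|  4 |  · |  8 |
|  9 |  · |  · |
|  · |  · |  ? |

6

The entries are 1 through 9, which sum to 45, so each line sums to 45/3 = 15.
Using row 1: 4 + 8 + ? → (1,2) = 15 − 12 = 3.
Using column 1: 4 + 9 + ? → (3,1) = 15 − 13 = 2.
Using anti-diagonal: 8 + 2 + ? → (2,2) = 15 − 10 = 5.
The remaining cell in row 2 is (2,3) = 15 − 14 = 1.
Using column 2: 3 + 5 + ? → (3,2) = 15 − 8 = 7.
From column 3, 15 − (8 + 1) gives (3,3) = 6.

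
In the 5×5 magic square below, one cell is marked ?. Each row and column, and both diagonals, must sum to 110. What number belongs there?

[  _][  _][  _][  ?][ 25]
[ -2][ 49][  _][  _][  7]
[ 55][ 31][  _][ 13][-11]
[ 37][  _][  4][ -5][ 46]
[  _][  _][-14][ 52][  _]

Using row 3: 55 + 31 + 13 + (-11) + ? → (3,3) = 110 − 88 = 22.
Row 4 must total 110; the given cells sum to 82, so (4,2) = 28.
Column 5: 25 + 7 + (-11) + 46 + ? = 110, so (5,5) = 43.
From main diagonal, 110 − (49 + 22 + (-5) + 43) gives (1,1) = 1.
Using column 1: 1 + (-2) + 55 + 37 + ? → (5,1) = 110 − 91 = 19.
Anti-diagonal: 25 + 22 + 28 + 19 + ? = 110, so (2,4) = 16.
The remaining cell in row 2 is (2,3) = 110 − 70 = 40.
Using row 5: 19 + (-14) + 52 + 43 + ? → (5,2) = 110 − 100 = 10.
Using column 2: 49 + 31 + 28 + 10 + ? → (1,2) = 110 − 118 = -8.
From column 3, 110 − (40 + 22 + 4 + (-14)) gives (1,3) = 58.
Column 4 must total 110; the given cells sum to 76, so (1,4) = 34.

34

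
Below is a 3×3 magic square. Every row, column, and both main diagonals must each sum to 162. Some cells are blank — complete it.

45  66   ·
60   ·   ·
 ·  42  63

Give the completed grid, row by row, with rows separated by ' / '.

From row 1, 162 − (45 + 66) gives (1,3) = 51.
Using row 3: 42 + 63 + ? → (3,1) = 162 − 105 = 57.
Column 2: 66 + 42 + ? = 162, so (2,2) = 54.
The remaining cell in column 3 is (2,3) = 162 − 114 = 48.

45 66 51 / 60 54 48 / 57 42 63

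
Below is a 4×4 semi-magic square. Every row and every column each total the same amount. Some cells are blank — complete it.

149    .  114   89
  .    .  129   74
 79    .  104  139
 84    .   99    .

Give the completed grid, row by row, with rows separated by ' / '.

Column 3 is already complete: 114 + 129 + 104 + 99 = 446, so that is the magic constant.
The remaining cell in row 1 is (1,2) = 446 − 352 = 94.
From row 3, 446 − (79 + 104 + 139) gives (3,2) = 124.
Column 1 must total 446; the given cells sum to 312, so (2,1) = 134.
From column 4, 446 − (89 + 74 + 139) gives (4,4) = 144.
Using row 2: 134 + 129 + 74 + ? → (2,2) = 446 − 337 = 109.
Row 4 needs 446; the known cells sum to 327, so (4,2) = 119.

149 94 114 89 / 134 109 129 74 / 79 124 104 139 / 84 119 99 144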